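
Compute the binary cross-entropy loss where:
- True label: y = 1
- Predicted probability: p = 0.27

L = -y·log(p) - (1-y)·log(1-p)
L = 1.309

L = -1·log(0.27) - 0·log(0.73) = -log(0.27) = 1.309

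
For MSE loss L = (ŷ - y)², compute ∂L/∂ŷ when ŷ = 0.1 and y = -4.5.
∂L/∂ŷ = 9.2

∂L/∂ŷ = 2(ŷ - y) = 2(0.1 - -4.5) = 2(4.6) = 9.2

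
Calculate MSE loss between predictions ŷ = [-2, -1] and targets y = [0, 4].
MSE = 14.5

MSE = (1/2)((-2-0)² + (-1-4)²) = (1/2)(4 + 25) = 14.5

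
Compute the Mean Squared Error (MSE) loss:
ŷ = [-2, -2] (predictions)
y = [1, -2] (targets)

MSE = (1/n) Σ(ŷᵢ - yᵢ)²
MSE = 4.5

MSE = (1/2)((-2-1)² + (-2--2)²) = (1/2)(9 + 0) = 4.5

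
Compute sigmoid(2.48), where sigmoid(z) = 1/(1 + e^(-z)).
0.9227

sigmoid(2.48) = 1/(1 + e^(-2.48)) = 1/(1 + 0.08374) = 0.9227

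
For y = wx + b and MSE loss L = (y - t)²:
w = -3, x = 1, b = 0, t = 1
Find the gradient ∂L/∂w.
∂L/∂w = -8

y = wx + b = (-3)(1) + 0 = -3
∂L/∂y = 2(y - t) = 2(-3 - 1) = -8
∂y/∂w = x = 1
∂L/∂w = ∂L/∂y · ∂y/∂w = -8 × 1 = -8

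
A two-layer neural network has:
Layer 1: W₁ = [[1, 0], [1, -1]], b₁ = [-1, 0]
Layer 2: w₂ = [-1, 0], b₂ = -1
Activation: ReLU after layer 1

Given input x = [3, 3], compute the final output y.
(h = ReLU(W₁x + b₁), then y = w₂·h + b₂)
y = -3

Layer 1 pre-activation: z₁ = [2, 0]
After ReLU: h = [2, 0]
Layer 2 output: y = -1×2 + 0×0 + -1 = -3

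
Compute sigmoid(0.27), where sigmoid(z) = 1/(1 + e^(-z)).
0.5671

sigmoid(0.27) = 1/(1 + e^(-0.27)) = 1/(1 + 0.7634) = 0.5671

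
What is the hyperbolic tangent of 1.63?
0.9261

tanh(1.63) = (e^(1.63) - e^(-1.63))/(e^(1.63) + e^(-1.63)) = 0.9261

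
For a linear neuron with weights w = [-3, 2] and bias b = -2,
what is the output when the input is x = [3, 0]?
y = -11

y = (-3)(3) + (2)(0) + -2 = -11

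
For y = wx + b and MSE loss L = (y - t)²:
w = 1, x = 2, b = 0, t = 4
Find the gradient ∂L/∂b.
∂L/∂b = -4

y = wx + b = (1)(2) + 0 = 2
∂L/∂y = 2(y - t) = 2(2 - 4) = -4
∂y/∂b = 1
∂L/∂b = ∂L/∂y · ∂y/∂b = -4 × 1 = -4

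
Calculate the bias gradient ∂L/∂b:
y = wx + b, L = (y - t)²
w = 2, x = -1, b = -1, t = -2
∂L/∂b = -2

y = wx + b = (2)(-1) + -1 = -3
∂L/∂y = 2(y - t) = 2(-3 - -2) = -2
∂y/∂b = 1
∂L/∂b = ∂L/∂y · ∂y/∂b = -2 × 1 = -2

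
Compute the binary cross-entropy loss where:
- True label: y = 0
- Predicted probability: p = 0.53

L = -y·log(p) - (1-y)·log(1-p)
L = 0.755

L = -0·log(0.53) - 1·log(0.47) = -log(0.47) = 0.755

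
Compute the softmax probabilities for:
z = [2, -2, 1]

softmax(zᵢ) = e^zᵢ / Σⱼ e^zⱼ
p = [0.7214, 0.0132, 0.2654]

exp(z) = [7.389, 0.1353, 2.718]
Sum = 10.24
p = [0.7214, 0.0132, 0.2654]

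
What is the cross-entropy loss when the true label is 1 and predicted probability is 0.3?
L = 1.204

L = -1·log(0.3) - 0·log(0.7) = -log(0.3) = 1.204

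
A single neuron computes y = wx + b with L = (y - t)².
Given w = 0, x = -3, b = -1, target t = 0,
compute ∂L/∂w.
∂L/∂w = 6

y = wx + b = (0)(-3) + -1 = -1
∂L/∂y = 2(y - t) = 2(-1 - 0) = -2
∂y/∂w = x = -3
∂L/∂w = ∂L/∂y · ∂y/∂w = -2 × -3 = 6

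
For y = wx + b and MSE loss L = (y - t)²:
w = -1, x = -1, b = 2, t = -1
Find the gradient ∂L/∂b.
∂L/∂b = 8

y = wx + b = (-1)(-1) + 2 = 3
∂L/∂y = 2(y - t) = 2(3 - -1) = 8
∂y/∂b = 1
∂L/∂b = ∂L/∂y · ∂y/∂b = 8 × 1 = 8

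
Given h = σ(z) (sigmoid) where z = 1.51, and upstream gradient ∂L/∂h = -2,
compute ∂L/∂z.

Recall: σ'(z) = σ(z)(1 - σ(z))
∂L/∂z = -0.2964

σ(1.51) = 0.8191
σ'(1.51) = σ(1.51)(1 - σ(1.51)) = 0.8191 × 0.1809 = 0.1482
∂L/∂z = ∂L/∂h · σ'(z) = -2 × 0.1482 = -0.2964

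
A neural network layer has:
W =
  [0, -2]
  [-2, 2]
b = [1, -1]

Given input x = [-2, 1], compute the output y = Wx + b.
y = [-1, 5]

Wx = [0×-2 + -2×1, -2×-2 + 2×1]
   = [-2, 6]
y = Wx + b = [-2 + 1, 6 + -1] = [-1, 5]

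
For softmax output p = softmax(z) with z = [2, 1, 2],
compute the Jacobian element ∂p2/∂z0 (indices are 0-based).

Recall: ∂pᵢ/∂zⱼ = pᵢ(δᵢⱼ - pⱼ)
∂p2/∂z0 = -0.1784

p = softmax(z) = [0.4223, 0.1554, 0.4223]
p2 = 0.4223, p0 = 0.4223

∂p2/∂z0 = -p2 × p0 = -0.4223 × 0.4223 = -0.1784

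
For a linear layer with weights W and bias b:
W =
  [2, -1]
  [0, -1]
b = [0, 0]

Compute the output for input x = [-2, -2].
y = [-2, 2]

Wx = [2×-2 + -1×-2, 0×-2 + -1×-2]
   = [-2, 2]
y = Wx + b = [-2 + 0, 2 + 0] = [-2, 2]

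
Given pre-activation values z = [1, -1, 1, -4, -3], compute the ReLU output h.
h = [1, 0, 1, 0, 0]

ReLU applied element-wise: max(0,1)=1, max(0,-1)=0, max(0,1)=1, max(0,-4)=0, max(0,-3)=0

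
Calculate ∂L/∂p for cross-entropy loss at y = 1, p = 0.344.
∂L/∂p = -2.907

∂L/∂p = -y/p + (1-y)/(1-p) = -1/0.344 + 0 = -2.907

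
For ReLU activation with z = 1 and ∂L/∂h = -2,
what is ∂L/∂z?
∂L/∂z = -2

h = ReLU(1) = 1
Since z > 0: ∂h/∂z = 1
∂L/∂z = ∂L/∂h · ∂h/∂z = -2 × 1 = -2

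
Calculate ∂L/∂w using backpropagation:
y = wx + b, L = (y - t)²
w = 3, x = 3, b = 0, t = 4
∂L/∂w = 30

y = wx + b = (3)(3) + 0 = 9
∂L/∂y = 2(y - t) = 2(9 - 4) = 10
∂y/∂w = x = 3
∂L/∂w = ∂L/∂y · ∂y/∂w = 10 × 3 = 30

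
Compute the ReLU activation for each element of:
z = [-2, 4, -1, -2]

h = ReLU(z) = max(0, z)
h = [0, 4, 0, 0]

ReLU applied element-wise: max(0,-2)=0, max(0,4)=4, max(0,-1)=0, max(0,-2)=0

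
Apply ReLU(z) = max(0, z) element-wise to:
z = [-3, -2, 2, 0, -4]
h = [0, 0, 2, 0, 0]

ReLU applied element-wise: max(0,-3)=0, max(0,-2)=0, max(0,2)=2, max(0,0)=0, max(0,-4)=0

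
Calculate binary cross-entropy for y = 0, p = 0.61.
L = 0.9416

L = -0·log(0.61) - 1·log(0.39) = -log(0.39) = 0.9416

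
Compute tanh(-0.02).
-0.02

tanh(-0.02) = (e^(-0.02) - e^(0.02))/(e^(-0.02) + e^(0.02)) = -0.02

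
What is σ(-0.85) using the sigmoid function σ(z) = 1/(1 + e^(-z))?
0.2994

sigmoid(-0.85) = 1/(1 + e^(0.85)) = 1/(1 + 2.34) = 0.2994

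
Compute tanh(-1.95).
-0.9603

tanh(-1.95) = (e^(-1.95) - e^(1.95))/(e^(-1.95) + e^(1.95)) = -0.9603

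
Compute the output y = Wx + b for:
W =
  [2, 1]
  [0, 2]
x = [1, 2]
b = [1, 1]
y = [5, 5]

Wx = [2×1 + 1×2, 0×1 + 2×2]
   = [4, 4]
y = Wx + b = [4 + 1, 4 + 1] = [5, 5]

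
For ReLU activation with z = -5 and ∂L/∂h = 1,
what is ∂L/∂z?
∂L/∂z = 0

h = ReLU(-5) = 0
Since z < 0: ∂h/∂z = 0
∂L/∂z = ∂L/∂h · ∂h/∂z = 1 × 0 = 0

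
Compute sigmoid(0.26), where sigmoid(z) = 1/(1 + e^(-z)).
0.5646

sigmoid(0.26) = 1/(1 + e^(-0.26)) = 1/(1 + 0.7711) = 0.5646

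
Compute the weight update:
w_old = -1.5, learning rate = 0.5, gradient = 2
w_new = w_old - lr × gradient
w_new = -2.5

w_new = w - η·∂L/∂w = -1.5 - 0.5×(2) = -1.5 - (1) = -2.5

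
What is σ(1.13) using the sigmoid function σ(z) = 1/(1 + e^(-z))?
0.7558

sigmoid(1.13) = 1/(1 + e^(-1.13)) = 1/(1 + 0.323) = 0.7558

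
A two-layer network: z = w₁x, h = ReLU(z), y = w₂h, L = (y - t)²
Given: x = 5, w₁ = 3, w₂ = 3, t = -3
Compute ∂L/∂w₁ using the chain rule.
∂L/∂w₁ = 1440

Forward pass:
z = w₁x = 3×5 = 15
h = ReLU(15) = 15
y = w₂h = 3×15 = 45

Backward pass:
∂L/∂y = 2(y - t) = 2(45 - -3) = 96
∂y/∂h = w₂ = 3
∂h/∂z = 1 (ReLU derivative)
∂z/∂w₁ = x = 5

∂L/∂w₁ = 96 × 3 × 1 × 5 = 1440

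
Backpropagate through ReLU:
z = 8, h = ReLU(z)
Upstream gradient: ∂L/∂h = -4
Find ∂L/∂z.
∂L/∂z = -4

h = ReLU(8) = 8
Since z > 0: ∂h/∂z = 1
∂L/∂z = ∂L/∂h · ∂h/∂z = -4 × 1 = -4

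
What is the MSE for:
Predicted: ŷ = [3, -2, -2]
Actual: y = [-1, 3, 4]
MSE = 25.67

MSE = (1/3)((3--1)² + (-2-3)² + (-2-4)²) = (1/3)(16 + 25 + 36) = 25.67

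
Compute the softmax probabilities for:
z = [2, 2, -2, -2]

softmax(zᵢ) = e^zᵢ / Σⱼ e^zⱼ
p = [0.491, 0.491, 0.009, 0.009]

exp(z) = [7.389, 7.389, 0.1353, 0.1353]
Sum = 15.05
p = [0.491, 0.491, 0.009, 0.009]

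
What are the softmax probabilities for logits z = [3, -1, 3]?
p = [0.4955, 0.0091, 0.4955]

exp(z) = [20.09, 0.3679, 20.09]
Sum = 40.54
p = [0.4955, 0.0091, 0.4955]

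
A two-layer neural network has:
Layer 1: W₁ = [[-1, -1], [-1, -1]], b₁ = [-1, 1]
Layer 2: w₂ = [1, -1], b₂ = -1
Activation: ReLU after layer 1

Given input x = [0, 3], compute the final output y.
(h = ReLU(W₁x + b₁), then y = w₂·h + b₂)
y = -1

Layer 1 pre-activation: z₁ = [-4, -2]
After ReLU: h = [0, 0]
Layer 2 output: y = 1×0 + -1×0 + -1 = -1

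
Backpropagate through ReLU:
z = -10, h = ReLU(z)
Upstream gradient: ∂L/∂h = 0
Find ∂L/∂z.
∂L/∂z = 0

h = ReLU(-10) = 0
Since z < 0: ∂h/∂z = 0
∂L/∂z = ∂L/∂h · ∂h/∂z = 0 × 0 = 0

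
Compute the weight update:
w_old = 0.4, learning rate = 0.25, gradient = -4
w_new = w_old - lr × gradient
w_new = 1.4

w_new = w - η·∂L/∂w = 0.4 - 0.25×(-4) = 0.4 - (-1) = 1.4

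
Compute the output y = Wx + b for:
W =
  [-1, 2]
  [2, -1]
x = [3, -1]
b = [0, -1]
y = [-5, 6]

Wx = [-1×3 + 2×-1, 2×3 + -1×-1]
   = [-5, 7]
y = Wx + b = [-5 + 0, 7 + -1] = [-5, 6]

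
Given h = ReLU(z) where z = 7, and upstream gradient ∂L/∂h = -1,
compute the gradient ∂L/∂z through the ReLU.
∂L/∂z = -1

h = ReLU(7) = 7
Since z > 0: ∂h/∂z = 1
∂L/∂z = ∂L/∂h · ∂h/∂z = -1 × 1 = -1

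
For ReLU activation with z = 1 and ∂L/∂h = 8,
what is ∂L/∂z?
∂L/∂z = 8

h = ReLU(1) = 1
Since z > 0: ∂h/∂z = 1
∂L/∂z = ∂L/∂h · ∂h/∂z = 8 × 1 = 8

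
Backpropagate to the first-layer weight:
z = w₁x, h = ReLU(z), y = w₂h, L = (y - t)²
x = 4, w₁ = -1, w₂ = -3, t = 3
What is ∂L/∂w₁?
∂L/∂w₁ = 0

Forward pass:
z = w₁x = -1×4 = -4
h = ReLU(-4) = 0
y = w₂h = -3×0 = 0

Backward pass:
∂L/∂y = 2(y - t) = 2(0 - 3) = -6
∂y/∂h = w₂ = -3
∂h/∂z = 0 (ReLU derivative)
∂z/∂w₁ = x = 4

∂L/∂w₁ = -6 × -3 × 0 × 4 = 0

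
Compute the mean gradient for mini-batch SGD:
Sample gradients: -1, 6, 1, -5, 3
Average gradient = 0.8

Average = (1/5)(-1 + 6 + 1 + -5 + 3) = 4/5 = 0.8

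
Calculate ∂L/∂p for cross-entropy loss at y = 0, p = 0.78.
∂L/∂p = 4.545

∂L/∂p = -y/p + (1-y)/(1-p) = 0 + 1/0.22 = 4.545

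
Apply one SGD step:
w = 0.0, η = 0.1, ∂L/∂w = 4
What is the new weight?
w_new = -0.4

w_new = w - η·∂L/∂w = 0.0 - 0.1×(4) = 0.0 - (0.4) = -0.4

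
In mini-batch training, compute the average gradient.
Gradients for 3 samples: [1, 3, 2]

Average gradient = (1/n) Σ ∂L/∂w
Average gradient = 2

Average = (1/3)(1 + 3 + 2) = 6/3 = 2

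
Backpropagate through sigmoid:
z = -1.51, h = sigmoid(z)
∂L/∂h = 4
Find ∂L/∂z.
∂L/∂z = 0.5928

σ(-1.51) = 0.1809
σ'(-1.51) = σ(-1.51)(1 - σ(-1.51)) = 0.1809 × 0.8191 = 0.1482
∂L/∂z = ∂L/∂h · σ'(z) = 4 × 0.1482 = 0.5928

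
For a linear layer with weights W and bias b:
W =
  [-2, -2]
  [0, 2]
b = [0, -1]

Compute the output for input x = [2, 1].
y = [-6, 1]

Wx = [-2×2 + -2×1, 0×2 + 2×1]
   = [-6, 2]
y = Wx + b = [-6 + 0, 2 + -1] = [-6, 1]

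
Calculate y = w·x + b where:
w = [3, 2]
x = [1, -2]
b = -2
y = -3

y = (3)(1) + (2)(-2) + -2 = -3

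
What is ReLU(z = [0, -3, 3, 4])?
h = [0, 0, 3, 4]

ReLU applied element-wise: max(0,0)=0, max(0,-3)=0, max(0,3)=3, max(0,4)=4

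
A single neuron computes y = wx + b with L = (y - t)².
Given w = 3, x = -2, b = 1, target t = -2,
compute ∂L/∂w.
∂L/∂w = 12

y = wx + b = (3)(-2) + 1 = -5
∂L/∂y = 2(y - t) = 2(-5 - -2) = -6
∂y/∂w = x = -2
∂L/∂w = ∂L/∂y · ∂y/∂w = -6 × -2 = 12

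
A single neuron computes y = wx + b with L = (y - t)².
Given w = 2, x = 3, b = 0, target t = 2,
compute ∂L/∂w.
∂L/∂w = 24

y = wx + b = (2)(3) + 0 = 6
∂L/∂y = 2(y - t) = 2(6 - 2) = 8
∂y/∂w = x = 3
∂L/∂w = ∂L/∂y · ∂y/∂w = 8 × 3 = 24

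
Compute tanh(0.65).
0.5717

tanh(0.65) = (e^(0.65) - e^(-0.65))/(e^(0.65) + e^(-0.65)) = 0.5717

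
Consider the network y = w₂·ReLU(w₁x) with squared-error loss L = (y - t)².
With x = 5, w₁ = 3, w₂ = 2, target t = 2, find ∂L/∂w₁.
∂L/∂w₁ = 560

Forward pass:
z = w₁x = 3×5 = 15
h = ReLU(15) = 15
y = w₂h = 2×15 = 30

Backward pass:
∂L/∂y = 2(y - t) = 2(30 - 2) = 56
∂y/∂h = w₂ = 2
∂h/∂z = 1 (ReLU derivative)
∂z/∂w₁ = x = 5

∂L/∂w₁ = 56 × 2 × 1 × 5 = 560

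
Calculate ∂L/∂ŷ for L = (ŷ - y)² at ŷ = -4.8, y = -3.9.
∂L/∂ŷ = -1.8

∂L/∂ŷ = 2(ŷ - y) = 2(-4.8 - -3.9) = 2(-0.9) = -1.8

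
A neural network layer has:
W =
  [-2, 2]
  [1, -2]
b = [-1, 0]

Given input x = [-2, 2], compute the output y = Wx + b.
y = [7, -6]

Wx = [-2×-2 + 2×2, 1×-2 + -2×2]
   = [8, -6]
y = Wx + b = [8 + -1, -6 + 0] = [7, -6]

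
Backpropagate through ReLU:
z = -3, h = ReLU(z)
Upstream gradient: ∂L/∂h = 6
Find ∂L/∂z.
∂L/∂z = 0

h = ReLU(-3) = 0
Since z < 0: ∂h/∂z = 0
∂L/∂z = ∂L/∂h · ∂h/∂z = 6 × 0 = 0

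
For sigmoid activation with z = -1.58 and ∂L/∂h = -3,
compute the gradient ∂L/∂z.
∂L/∂z = -0.4249

σ(-1.58) = 0.1708
σ'(-1.58) = σ(-1.58)(1 - σ(-1.58)) = 0.1708 × 0.8292 = 0.1416
∂L/∂z = ∂L/∂h · σ'(z) = -3 × 0.1416 = -0.4249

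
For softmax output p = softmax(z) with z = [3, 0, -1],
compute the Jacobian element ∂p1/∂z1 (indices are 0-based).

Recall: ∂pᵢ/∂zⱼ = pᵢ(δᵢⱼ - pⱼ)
∂p1/∂z1 = 0.04444

p = softmax(z) = [0.9362, 0.04661, 0.01715]
p1 = 0.04661

∂p1/∂z1 = p1(1 - p1) = 0.04661 × (1 - 0.04661) = 0.04444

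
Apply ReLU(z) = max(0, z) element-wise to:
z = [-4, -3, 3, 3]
h = [0, 0, 3, 3]

ReLU applied element-wise: max(0,-4)=0, max(0,-3)=0, max(0,3)=3, max(0,3)=3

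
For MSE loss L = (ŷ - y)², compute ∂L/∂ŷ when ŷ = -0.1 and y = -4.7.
∂L/∂ŷ = 9.2

∂L/∂ŷ = 2(ŷ - y) = 2(-0.1 - -4.7) = 2(4.6) = 9.2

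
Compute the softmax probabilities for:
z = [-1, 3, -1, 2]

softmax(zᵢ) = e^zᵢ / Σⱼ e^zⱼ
p = [0.013, 0.712, 0.013, 0.2619]

exp(z) = [0.3679, 20.09, 0.3679, 7.389]
Sum = 28.21
p = [0.013, 0.712, 0.013, 0.2619]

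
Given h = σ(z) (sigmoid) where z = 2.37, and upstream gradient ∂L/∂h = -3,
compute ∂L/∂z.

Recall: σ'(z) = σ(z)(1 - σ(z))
∂L/∂z = -0.2345

σ(2.37) = 0.9145
σ'(2.37) = σ(2.37)(1 - σ(2.37)) = 0.9145 × 0.08549 = 0.07818
∂L/∂z = ∂L/∂h · σ'(z) = -3 × 0.07818 = -0.2345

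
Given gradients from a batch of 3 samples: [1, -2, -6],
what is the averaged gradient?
Average gradient = -2.333

Average = (1/3)(1 + -2 + -6) = -7/3 = -2.333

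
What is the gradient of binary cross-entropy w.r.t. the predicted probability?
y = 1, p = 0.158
∂L/∂p = -6.329

∂L/∂p = -y/p + (1-y)/(1-p) = -1/0.158 + 0 = -6.329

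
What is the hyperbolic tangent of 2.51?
0.9869

tanh(2.51) = (e^(2.51) - e^(-2.51))/(e^(2.51) + e^(-2.51)) = 0.9869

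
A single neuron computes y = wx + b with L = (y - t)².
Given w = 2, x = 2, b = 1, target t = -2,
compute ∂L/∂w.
∂L/∂w = 28

y = wx + b = (2)(2) + 1 = 5
∂L/∂y = 2(y - t) = 2(5 - -2) = 14
∂y/∂w = x = 2
∂L/∂w = ∂L/∂y · ∂y/∂w = 14 × 2 = 28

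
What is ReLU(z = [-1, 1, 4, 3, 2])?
h = [0, 1, 4, 3, 2]

ReLU applied element-wise: max(0,-1)=0, max(0,1)=1, max(0,4)=4, max(0,3)=3, max(0,2)=2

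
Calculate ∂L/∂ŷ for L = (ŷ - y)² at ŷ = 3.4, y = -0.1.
∂L/∂ŷ = 7.0

∂L/∂ŷ = 2(ŷ - y) = 2(3.4 - -0.1) = 2(3.5) = 7.0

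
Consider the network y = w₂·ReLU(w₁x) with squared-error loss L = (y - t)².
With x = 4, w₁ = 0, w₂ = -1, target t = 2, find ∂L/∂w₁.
∂L/∂w₁ = 0

Forward pass:
z = w₁x = 0×4 = 0
h = ReLU(0) = 0
y = w₂h = -1×0 = 0

Backward pass:
∂L/∂y = 2(y - t) = 2(0 - 2) = -4
∂y/∂h = w₂ = -1
∂h/∂z = 0 (ReLU derivative)
∂z/∂w₁ = x = 4

∂L/∂w₁ = -4 × -1 × 0 × 4 = 0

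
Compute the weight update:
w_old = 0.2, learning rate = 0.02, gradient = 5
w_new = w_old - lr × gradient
w_new = 0.1

w_new = w - η·∂L/∂w = 0.2 - 0.02×(5) = 0.2 - (0.1) = 0.1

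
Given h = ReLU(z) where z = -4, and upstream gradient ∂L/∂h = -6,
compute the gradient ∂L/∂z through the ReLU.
∂L/∂z = 0

h = ReLU(-4) = 0
Since z < 0: ∂h/∂z = 0
∂L/∂z = ∂L/∂h · ∂h/∂z = -6 × 0 = 0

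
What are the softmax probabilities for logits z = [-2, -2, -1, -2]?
p = [0.1749, 0.1749, 0.4754, 0.1749]

exp(z) = [0.1353, 0.1353, 0.3679, 0.1353]
Sum = 0.7739
p = [0.1749, 0.1749, 0.4754, 0.1749]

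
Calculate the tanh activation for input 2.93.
0.9943

tanh(2.93) = (e^(2.93) - e^(-2.93))/(e^(2.93) + e^(-2.93)) = 0.9943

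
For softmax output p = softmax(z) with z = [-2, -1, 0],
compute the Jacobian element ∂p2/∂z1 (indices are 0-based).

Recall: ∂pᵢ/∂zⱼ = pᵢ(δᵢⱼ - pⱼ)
∂p2/∂z1 = -0.1628

p = softmax(z) = [0.09003, 0.2447, 0.6652]
p2 = 0.6652, p1 = 0.2447

∂p2/∂z1 = -p2 × p1 = -0.6652 × 0.2447 = -0.1628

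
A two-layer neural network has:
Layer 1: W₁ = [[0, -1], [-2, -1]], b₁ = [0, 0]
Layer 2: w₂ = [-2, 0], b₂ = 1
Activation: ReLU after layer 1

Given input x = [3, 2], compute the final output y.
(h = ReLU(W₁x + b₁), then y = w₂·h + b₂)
y = 1

Layer 1 pre-activation: z₁ = [-2, -8]
After ReLU: h = [0, 0]
Layer 2 output: y = -2×0 + 0×0 + 1 = 1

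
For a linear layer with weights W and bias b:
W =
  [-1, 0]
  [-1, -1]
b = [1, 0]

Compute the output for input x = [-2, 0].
y = [3, 2]

Wx = [-1×-2 + 0×0, -1×-2 + -1×0]
   = [2, 2]
y = Wx + b = [2 + 1, 2 + 0] = [3, 2]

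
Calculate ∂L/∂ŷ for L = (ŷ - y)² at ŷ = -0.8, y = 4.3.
∂L/∂ŷ = -10.2

∂L/∂ŷ = 2(ŷ - y) = 2(-0.8 - 4.3) = 2(-5.1) = -10.2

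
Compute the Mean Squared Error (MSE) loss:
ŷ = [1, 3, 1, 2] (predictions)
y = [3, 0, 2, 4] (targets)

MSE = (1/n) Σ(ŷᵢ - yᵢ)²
MSE = 4.5

MSE = (1/4)((1-3)² + (3-0)² + (1-2)² + (2-4)²) = (1/4)(4 + 9 + 1 + 4) = 4.5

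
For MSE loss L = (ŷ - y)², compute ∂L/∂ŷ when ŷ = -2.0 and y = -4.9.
∂L/∂ŷ = 5.8

∂L/∂ŷ = 2(ŷ - y) = 2(-2.0 - -4.9) = 2(2.9) = 5.8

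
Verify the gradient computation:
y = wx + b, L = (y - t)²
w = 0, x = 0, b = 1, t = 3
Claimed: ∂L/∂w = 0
Correct

y = (0)(0) + 1 = 1
∂L/∂y = 2(y - t) = 2(1 - 3) = -4
∂y/∂w = x = 0
∂L/∂w = -4 × 0 = 0

Claimed value: 0
Correct: The correct gradient is 0.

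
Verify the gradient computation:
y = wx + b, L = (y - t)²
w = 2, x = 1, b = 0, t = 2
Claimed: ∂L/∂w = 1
Incorrect

y = (2)(1) + 0 = 2
∂L/∂y = 2(y - t) = 2(2 - 2) = 0
∂y/∂w = x = 1
∂L/∂w = 0 × 1 = 0

Claimed value: 1
Incorrect: The correct gradient is 0.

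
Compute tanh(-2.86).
-0.9935

tanh(-2.86) = (e^(-2.86) - e^(2.86))/(e^(-2.86) + e^(2.86)) = -0.9935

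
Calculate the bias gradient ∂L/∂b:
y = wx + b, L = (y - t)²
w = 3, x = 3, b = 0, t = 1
∂L/∂b = 16

y = wx + b = (3)(3) + 0 = 9
∂L/∂y = 2(y - t) = 2(9 - 1) = 16
∂y/∂b = 1
∂L/∂b = ∂L/∂y · ∂y/∂b = 16 × 1 = 16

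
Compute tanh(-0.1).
-0.09967

tanh(-0.1) = (e^(-0.1) - e^(0.1))/(e^(-0.1) + e^(0.1)) = -0.09967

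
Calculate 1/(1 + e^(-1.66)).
0.8402

sigmoid(1.66) = 1/(1 + e^(-1.66)) = 1/(1 + 0.1901) = 0.8402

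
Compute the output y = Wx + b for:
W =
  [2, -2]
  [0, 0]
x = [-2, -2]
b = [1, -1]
y = [1, -1]

Wx = [2×-2 + -2×-2, 0×-2 + 0×-2]
   = [0, 0]
y = Wx + b = [0 + 1, 0 + -1] = [1, -1]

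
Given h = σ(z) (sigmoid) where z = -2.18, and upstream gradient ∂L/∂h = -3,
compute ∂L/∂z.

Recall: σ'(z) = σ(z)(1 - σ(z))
∂L/∂z = -0.2737

σ(-2.18) = 0.1016
σ'(-2.18) = σ(-2.18)(1 - σ(-2.18)) = 0.1016 × 0.8984 = 0.09125
∂L/∂z = ∂L/∂h · σ'(z) = -3 × 0.09125 = -0.2737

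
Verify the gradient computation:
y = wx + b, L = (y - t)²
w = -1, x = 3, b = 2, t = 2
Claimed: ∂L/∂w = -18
Correct

y = (-1)(3) + 2 = -1
∂L/∂y = 2(y - t) = 2(-1 - 2) = -6
∂y/∂w = x = 3
∂L/∂w = -6 × 3 = -18

Claimed value: -18
Correct: The correct gradient is -18.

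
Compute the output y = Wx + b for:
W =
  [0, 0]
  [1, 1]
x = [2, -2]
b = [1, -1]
y = [1, -1]

Wx = [0×2 + 0×-2, 1×2 + 1×-2]
   = [0, 0]
y = Wx + b = [0 + 1, 0 + -1] = [1, -1]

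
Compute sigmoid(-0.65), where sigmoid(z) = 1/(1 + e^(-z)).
0.343

sigmoid(-0.65) = 1/(1 + e^(0.65)) = 1/(1 + 1.916) = 0.343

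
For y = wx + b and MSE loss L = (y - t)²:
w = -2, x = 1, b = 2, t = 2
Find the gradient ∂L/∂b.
∂L/∂b = -4

y = wx + b = (-2)(1) + 2 = 0
∂L/∂y = 2(y - t) = 2(0 - 2) = -4
∂y/∂b = 1
∂L/∂b = ∂L/∂y · ∂y/∂b = -4 × 1 = -4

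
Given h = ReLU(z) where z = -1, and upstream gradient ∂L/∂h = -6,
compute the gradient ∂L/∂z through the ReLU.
∂L/∂z = 0

h = ReLU(-1) = 0
Since z < 0: ∂h/∂z = 0
∂L/∂z = ∂L/∂h · ∂h/∂z = -6 × 0 = 0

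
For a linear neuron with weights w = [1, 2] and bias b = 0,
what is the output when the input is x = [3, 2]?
y = 7

y = (1)(3) + (2)(2) + 0 = 7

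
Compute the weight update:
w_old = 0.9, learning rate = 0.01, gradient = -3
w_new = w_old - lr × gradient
w_new = 0.93

w_new = w - η·∂L/∂w = 0.9 - 0.01×(-3) = 0.9 - (-0.03) = 0.93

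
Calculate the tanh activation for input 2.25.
0.978

tanh(2.25) = (e^(2.25) - e^(-2.25))/(e^(2.25) + e^(-2.25)) = 0.978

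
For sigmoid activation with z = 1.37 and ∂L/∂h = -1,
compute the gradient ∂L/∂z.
∂L/∂z = -0.1616

σ(1.37) = 0.7974
σ'(1.37) = σ(1.37)(1 - σ(1.37)) = 0.7974 × 0.2026 = 0.1616
∂L/∂z = ∂L/∂h · σ'(z) = -1 × 0.1616 = -0.1616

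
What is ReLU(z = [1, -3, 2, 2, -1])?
h = [1, 0, 2, 2, 0]

ReLU applied element-wise: max(0,1)=1, max(0,-3)=0, max(0,2)=2, max(0,2)=2, max(0,-1)=0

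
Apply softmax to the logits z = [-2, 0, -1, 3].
p = [0.0063, 0.0463, 0.017, 0.9304]

exp(z) = [0.1353, 1, 0.3679, 20.09]
Sum = 21.59
p = [0.0063, 0.0463, 0.017, 0.9304]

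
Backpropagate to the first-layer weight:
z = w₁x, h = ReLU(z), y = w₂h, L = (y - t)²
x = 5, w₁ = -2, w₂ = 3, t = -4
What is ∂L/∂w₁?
∂L/∂w₁ = 0

Forward pass:
z = w₁x = -2×5 = -10
h = ReLU(-10) = 0
y = w₂h = 3×0 = 0

Backward pass:
∂L/∂y = 2(y - t) = 2(0 - -4) = 8
∂y/∂h = w₂ = 3
∂h/∂z = 0 (ReLU derivative)
∂z/∂w₁ = x = 5

∂L/∂w₁ = 8 × 3 × 0 × 5 = 0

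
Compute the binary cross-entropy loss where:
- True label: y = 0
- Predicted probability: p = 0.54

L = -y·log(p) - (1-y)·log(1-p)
L = 0.7765

L = -0·log(0.54) - 1·log(0.46) = -log(0.46) = 0.7765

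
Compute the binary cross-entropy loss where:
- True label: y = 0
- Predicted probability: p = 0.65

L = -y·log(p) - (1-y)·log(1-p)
L = 1.05

L = -0·log(0.65) - 1·log(0.35) = -log(0.35) = 1.05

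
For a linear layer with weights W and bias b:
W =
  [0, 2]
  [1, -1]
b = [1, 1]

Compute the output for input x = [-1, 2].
y = [5, -2]

Wx = [0×-1 + 2×2, 1×-1 + -1×2]
   = [4, -3]
y = Wx + b = [4 + 1, -3 + 1] = [5, -2]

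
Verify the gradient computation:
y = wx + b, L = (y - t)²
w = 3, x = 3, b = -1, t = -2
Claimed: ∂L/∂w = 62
Incorrect

y = (3)(3) + -1 = 8
∂L/∂y = 2(y - t) = 2(8 - -2) = 20
∂y/∂w = x = 3
∂L/∂w = 20 × 3 = 60

Claimed value: 62
Incorrect: The correct gradient is 60.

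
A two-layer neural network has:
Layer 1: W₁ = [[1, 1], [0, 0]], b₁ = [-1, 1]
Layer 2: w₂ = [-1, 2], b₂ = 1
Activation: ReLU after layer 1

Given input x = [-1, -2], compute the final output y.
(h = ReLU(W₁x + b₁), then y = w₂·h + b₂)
y = 3

Layer 1 pre-activation: z₁ = [-4, 1]
After ReLU: h = [0, 1]
Layer 2 output: y = -1×0 + 2×1 + 1 = 3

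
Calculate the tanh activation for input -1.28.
-0.8565

tanh(-1.28) = (e^(-1.28) - e^(1.28))/(e^(-1.28) + e^(1.28)) = -0.8565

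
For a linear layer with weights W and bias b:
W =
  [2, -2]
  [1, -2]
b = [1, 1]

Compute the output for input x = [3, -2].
y = [11, 8]

Wx = [2×3 + -2×-2, 1×3 + -2×-2]
   = [10, 7]
y = Wx + b = [10 + 1, 7 + 1] = [11, 8]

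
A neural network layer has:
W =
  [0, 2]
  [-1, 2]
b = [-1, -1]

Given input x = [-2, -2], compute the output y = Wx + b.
y = [-5, -3]

Wx = [0×-2 + 2×-2, -1×-2 + 2×-2]
   = [-4, -2]
y = Wx + b = [-4 + -1, -2 + -1] = [-5, -3]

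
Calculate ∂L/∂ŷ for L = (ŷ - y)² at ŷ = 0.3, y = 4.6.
∂L/∂ŷ = -8.6

∂L/∂ŷ = 2(ŷ - y) = 2(0.3 - 4.6) = 2(-4.3) = -8.6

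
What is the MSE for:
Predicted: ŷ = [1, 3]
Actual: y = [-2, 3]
MSE = 4.5

MSE = (1/2)((1--2)² + (3-3)²) = (1/2)(9 + 0) = 4.5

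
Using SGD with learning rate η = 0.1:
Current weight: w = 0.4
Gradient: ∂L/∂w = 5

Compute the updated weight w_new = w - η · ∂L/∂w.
w_new = -0.1

w_new = w - η·∂L/∂w = 0.4 - 0.1×(5) = 0.4 - (0.5) = -0.1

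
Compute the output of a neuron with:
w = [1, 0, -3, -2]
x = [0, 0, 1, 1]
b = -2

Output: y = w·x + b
y = -7

y = (1)(0) + (0)(0) + (-3)(1) + (-2)(1) + -2 = -7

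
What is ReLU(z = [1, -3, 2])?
h = [1, 0, 2]

ReLU applied element-wise: max(0,1)=1, max(0,-3)=0, max(0,2)=2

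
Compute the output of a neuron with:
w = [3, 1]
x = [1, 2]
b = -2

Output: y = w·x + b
y = 3

y = (3)(1) + (1)(2) + -2 = 3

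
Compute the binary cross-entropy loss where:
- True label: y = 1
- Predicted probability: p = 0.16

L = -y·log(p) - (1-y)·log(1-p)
L = 1.833

L = -1·log(0.16) - 0·log(0.84) = -log(0.16) = 1.833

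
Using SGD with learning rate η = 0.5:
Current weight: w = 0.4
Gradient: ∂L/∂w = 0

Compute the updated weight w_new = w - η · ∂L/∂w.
w_new = 0.4

w_new = w - η·∂L/∂w = 0.4 - 0.5×(0) = 0.4 - (0) = 0.4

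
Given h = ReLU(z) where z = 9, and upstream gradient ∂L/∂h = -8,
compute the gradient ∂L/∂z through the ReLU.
∂L/∂z = -8

h = ReLU(9) = 9
Since z > 0: ∂h/∂z = 1
∂L/∂z = ∂L/∂h · ∂h/∂z = -8 × 1 = -8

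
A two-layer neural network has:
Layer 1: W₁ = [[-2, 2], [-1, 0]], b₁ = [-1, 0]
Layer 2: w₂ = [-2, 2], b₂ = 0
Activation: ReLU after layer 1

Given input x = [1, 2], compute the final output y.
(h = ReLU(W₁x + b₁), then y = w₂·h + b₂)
y = -2

Layer 1 pre-activation: z₁ = [1, -1]
After ReLU: h = [1, 0]
Layer 2 output: y = -2×1 + 2×0 + 0 = -2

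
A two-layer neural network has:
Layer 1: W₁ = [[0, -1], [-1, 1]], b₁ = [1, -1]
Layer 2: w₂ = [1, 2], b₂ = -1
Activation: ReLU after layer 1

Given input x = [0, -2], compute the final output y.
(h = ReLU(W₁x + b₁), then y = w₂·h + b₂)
y = 2

Layer 1 pre-activation: z₁ = [3, -3]
After ReLU: h = [3, 0]
Layer 2 output: y = 1×3 + 2×0 + -1 = 2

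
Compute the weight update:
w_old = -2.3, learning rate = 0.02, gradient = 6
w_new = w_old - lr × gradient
w_new = -2.42

w_new = w - η·∂L/∂w = -2.3 - 0.02×(6) = -2.3 - (0.12) = -2.42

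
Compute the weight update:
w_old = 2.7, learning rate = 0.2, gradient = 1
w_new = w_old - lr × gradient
w_new = 2.5

w_new = w - η·∂L/∂w = 2.7 - 0.2×(1) = 2.7 - (0.2) = 2.5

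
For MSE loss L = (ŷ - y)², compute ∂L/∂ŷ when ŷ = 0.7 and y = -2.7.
∂L/∂ŷ = 6.8

∂L/∂ŷ = 2(ŷ - y) = 2(0.7 - -2.7) = 2(3.4) = 6.8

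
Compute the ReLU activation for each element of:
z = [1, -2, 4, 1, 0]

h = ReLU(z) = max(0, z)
h = [1, 0, 4, 1, 0]

ReLU applied element-wise: max(0,1)=1, max(0,-2)=0, max(0,4)=4, max(0,1)=1, max(0,0)=0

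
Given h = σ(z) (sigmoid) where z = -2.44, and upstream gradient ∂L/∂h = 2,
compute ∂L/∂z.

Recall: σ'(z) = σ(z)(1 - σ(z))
∂L/∂z = 0.1475

σ(-2.44) = 0.08017
σ'(-2.44) = σ(-2.44)(1 - σ(-2.44)) = 0.08017 × 0.9198 = 0.07375
∂L/∂z = ∂L/∂h · σ'(z) = 2 × 0.07375 = 0.1475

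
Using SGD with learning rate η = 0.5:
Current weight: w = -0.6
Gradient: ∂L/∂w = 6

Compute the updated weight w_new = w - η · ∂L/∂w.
w_new = -3.6

w_new = w - η·∂L/∂w = -0.6 - 0.5×(6) = -0.6 - (3) = -3.6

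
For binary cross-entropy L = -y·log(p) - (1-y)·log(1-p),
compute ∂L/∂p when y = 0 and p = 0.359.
∂L/∂p = 1.56

∂L/∂p = -y/p + (1-y)/(1-p) = 0 + 1/0.641 = 1.56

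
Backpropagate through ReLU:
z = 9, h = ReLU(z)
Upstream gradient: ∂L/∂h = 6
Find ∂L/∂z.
∂L/∂z = 6

h = ReLU(9) = 9
Since z > 0: ∂h/∂z = 1
∂L/∂z = ∂L/∂h · ∂h/∂z = 6 × 1 = 6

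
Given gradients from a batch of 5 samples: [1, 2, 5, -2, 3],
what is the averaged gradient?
Average gradient = 1.8

Average = (1/5)(1 + 2 + 5 + -2 + 3) = 9/5 = 1.8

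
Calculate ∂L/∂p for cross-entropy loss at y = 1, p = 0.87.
∂L/∂p = -1.149

∂L/∂p = -y/p + (1-y)/(1-p) = -1/0.87 + 0 = -1.149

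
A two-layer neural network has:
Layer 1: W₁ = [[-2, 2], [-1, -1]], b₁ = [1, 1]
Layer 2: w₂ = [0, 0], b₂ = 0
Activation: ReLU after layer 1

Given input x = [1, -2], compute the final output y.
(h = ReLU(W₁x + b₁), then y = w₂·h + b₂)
y = 0

Layer 1 pre-activation: z₁ = [-5, 2]
After ReLU: h = [0, 2]
Layer 2 output: y = 0×0 + 0×2 + 0 = 0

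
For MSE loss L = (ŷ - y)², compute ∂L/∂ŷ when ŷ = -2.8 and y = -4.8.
∂L/∂ŷ = 4.0

∂L/∂ŷ = 2(ŷ - y) = 2(-2.8 - -4.8) = 2(2.0) = 4.0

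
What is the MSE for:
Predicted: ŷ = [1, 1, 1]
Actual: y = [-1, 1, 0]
MSE = 1.667

MSE = (1/3)((1--1)² + (1-1)² + (1-0)²) = (1/3)(4 + 0 + 1) = 1.667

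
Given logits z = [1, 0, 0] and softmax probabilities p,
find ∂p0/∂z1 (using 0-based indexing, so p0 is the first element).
∂p0/∂z1 = -0.1221

p = softmax(z) = [0.5761, 0.2119, 0.2119]
p0 = 0.5761, p1 = 0.2119

∂p0/∂z1 = -p0 × p1 = -0.5761 × 0.2119 = -0.1221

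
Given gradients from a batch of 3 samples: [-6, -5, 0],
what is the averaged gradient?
Average gradient = -3.667

Average = (1/3)(-6 + -5 + 0) = -11/3 = -3.667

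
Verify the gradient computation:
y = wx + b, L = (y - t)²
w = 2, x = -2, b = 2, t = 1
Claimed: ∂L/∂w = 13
Incorrect

y = (2)(-2) + 2 = -2
∂L/∂y = 2(y - t) = 2(-2 - 1) = -6
∂y/∂w = x = -2
∂L/∂w = -6 × -2 = 12

Claimed value: 13
Incorrect: The correct gradient is 12.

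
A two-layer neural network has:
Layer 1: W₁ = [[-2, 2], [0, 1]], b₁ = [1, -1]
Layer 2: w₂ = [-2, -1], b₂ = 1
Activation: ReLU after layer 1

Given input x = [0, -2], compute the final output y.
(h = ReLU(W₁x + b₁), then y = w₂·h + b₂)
y = 1

Layer 1 pre-activation: z₁ = [-3, -3]
After ReLU: h = [0, 0]
Layer 2 output: y = -2×0 + -1×0 + 1 = 1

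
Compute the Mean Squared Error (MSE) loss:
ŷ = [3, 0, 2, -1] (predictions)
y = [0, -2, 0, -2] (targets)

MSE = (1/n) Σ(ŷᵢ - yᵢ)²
MSE = 4.5

MSE = (1/4)((3-0)² + (0--2)² + (2-0)² + (-1--2)²) = (1/4)(9 + 4 + 4 + 1) = 4.5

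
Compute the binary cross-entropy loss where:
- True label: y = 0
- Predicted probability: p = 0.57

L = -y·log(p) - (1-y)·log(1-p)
L = 0.844

L = -0·log(0.57) - 1·log(0.43) = -log(0.43) = 0.844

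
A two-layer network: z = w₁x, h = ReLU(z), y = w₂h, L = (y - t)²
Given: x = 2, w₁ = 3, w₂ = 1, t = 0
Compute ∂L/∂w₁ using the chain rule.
∂L/∂w₁ = 24

Forward pass:
z = w₁x = 3×2 = 6
h = ReLU(6) = 6
y = w₂h = 1×6 = 6

Backward pass:
∂L/∂y = 2(y - t) = 2(6 - 0) = 12
∂y/∂h = w₂ = 1
∂h/∂z = 1 (ReLU derivative)
∂z/∂w₁ = x = 2

∂L/∂w₁ = 12 × 1 × 1 × 2 = 24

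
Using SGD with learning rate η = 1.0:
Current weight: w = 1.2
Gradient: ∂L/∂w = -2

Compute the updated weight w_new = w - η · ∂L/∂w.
w_new = 3.2

w_new = w - η·∂L/∂w = 1.2 - 1.0×(-2) = 1.2 - (-2) = 3.2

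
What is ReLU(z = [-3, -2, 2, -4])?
h = [0, 0, 2, 0]

ReLU applied element-wise: max(0,-3)=0, max(0,-2)=0, max(0,2)=2, max(0,-4)=0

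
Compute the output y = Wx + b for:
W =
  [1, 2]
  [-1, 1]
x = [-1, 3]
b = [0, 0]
y = [5, 4]

Wx = [1×-1 + 2×3, -1×-1 + 1×3]
   = [5, 4]
y = Wx + b = [5 + 0, 4 + 0] = [5, 4]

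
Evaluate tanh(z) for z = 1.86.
0.9527

tanh(1.86) = (e^(1.86) - e^(-1.86))/(e^(1.86) + e^(-1.86)) = 0.9527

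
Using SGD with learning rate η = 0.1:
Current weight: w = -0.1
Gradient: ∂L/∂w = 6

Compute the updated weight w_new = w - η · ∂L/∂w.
w_new = -0.7

w_new = w - η·∂L/∂w = -0.1 - 0.1×(6) = -0.1 - (0.6) = -0.7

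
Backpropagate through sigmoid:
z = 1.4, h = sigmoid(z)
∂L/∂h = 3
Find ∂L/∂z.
∂L/∂z = 0.4761

σ(1.4) = 0.8022
σ'(1.4) = σ(1.4)(1 - σ(1.4)) = 0.8022 × 0.1978 = 0.1587
∂L/∂z = ∂L/∂h · σ'(z) = 3 × 0.1587 = 0.4761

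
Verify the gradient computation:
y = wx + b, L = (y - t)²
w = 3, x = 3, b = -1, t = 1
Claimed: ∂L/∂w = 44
Incorrect

y = (3)(3) + -1 = 8
∂L/∂y = 2(y - t) = 2(8 - 1) = 14
∂y/∂w = x = 3
∂L/∂w = 14 × 3 = 42

Claimed value: 44
Incorrect: The correct gradient is 42.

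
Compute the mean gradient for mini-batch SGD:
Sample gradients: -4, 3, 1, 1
Average gradient = 0.25

Average = (1/4)(-4 + 3 + 1 + 1) = 1/4 = 0.25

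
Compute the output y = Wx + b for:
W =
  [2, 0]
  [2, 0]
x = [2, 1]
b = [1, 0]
y = [5, 4]

Wx = [2×2 + 0×1, 2×2 + 0×1]
   = [4, 4]
y = Wx + b = [4 + 1, 4 + 0] = [5, 4]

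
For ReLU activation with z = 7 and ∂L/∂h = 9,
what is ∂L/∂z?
∂L/∂z = 9

h = ReLU(7) = 7
Since z > 0: ∂h/∂z = 1
∂L/∂z = ∂L/∂h · ∂h/∂z = 9 × 1 = 9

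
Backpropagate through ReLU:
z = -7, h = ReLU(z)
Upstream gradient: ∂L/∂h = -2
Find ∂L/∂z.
∂L/∂z = 0

h = ReLU(-7) = 0
Since z < 0: ∂h/∂z = 0
∂L/∂z = ∂L/∂h · ∂h/∂z = -2 × 0 = 0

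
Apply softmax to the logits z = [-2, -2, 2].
p = [0.0177, 0.0177, 0.9647]

exp(z) = [0.1353, 0.1353, 7.389]
Sum = 7.66
p = [0.0177, 0.0177, 0.9647]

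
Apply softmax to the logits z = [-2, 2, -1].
p = [0.0171, 0.9362, 0.0466]

exp(z) = [0.1353, 7.389, 0.3679]
Sum = 7.892
p = [0.0171, 0.9362, 0.0466]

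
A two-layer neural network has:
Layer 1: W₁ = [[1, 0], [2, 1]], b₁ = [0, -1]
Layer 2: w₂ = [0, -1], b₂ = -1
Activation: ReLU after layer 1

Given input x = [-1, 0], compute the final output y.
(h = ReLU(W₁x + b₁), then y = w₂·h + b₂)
y = -1

Layer 1 pre-activation: z₁ = [-1, -3]
After ReLU: h = [0, 0]
Layer 2 output: y = 0×0 + -1×0 + -1 = -1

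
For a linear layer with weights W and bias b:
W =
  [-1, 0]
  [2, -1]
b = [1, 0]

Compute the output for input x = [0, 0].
y = [1, 0]

Wx = [-1×0 + 0×0, 2×0 + -1×0]
   = [0, 0]
y = Wx + b = [0 + 1, 0 + 0] = [1, 0]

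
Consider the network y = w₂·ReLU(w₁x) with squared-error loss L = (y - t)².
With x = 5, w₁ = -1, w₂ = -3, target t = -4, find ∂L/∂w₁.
∂L/∂w₁ = 0

Forward pass:
z = w₁x = -1×5 = -5
h = ReLU(-5) = 0
y = w₂h = -3×0 = 0

Backward pass:
∂L/∂y = 2(y - t) = 2(0 - -4) = 8
∂y/∂h = w₂ = -3
∂h/∂z = 0 (ReLU derivative)
∂z/∂w₁ = x = 5

∂L/∂w₁ = 8 × -3 × 0 × 5 = 0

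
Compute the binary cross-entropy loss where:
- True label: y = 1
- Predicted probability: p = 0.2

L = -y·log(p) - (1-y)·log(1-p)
L = 1.609

L = -1·log(0.2) - 0·log(0.8) = -log(0.2) = 1.609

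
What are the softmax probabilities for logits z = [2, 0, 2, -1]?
p = [0.4576, 0.0619, 0.4576, 0.0228]

exp(z) = [7.389, 1, 7.389, 0.3679]
Sum = 16.15
p = [0.4576, 0.0619, 0.4576, 0.0228]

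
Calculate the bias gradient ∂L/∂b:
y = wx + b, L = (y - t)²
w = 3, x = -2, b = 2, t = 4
∂L/∂b = -16

y = wx + b = (3)(-2) + 2 = -4
∂L/∂y = 2(y - t) = 2(-4 - 4) = -16
∂y/∂b = 1
∂L/∂b = ∂L/∂y · ∂y/∂b = -16 × 1 = -16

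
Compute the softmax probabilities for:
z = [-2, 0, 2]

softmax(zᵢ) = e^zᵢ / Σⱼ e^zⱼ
p = [0.0159, 0.1173, 0.8668]

exp(z) = [0.1353, 1, 7.389]
Sum = 8.524
p = [0.0159, 0.1173, 0.8668]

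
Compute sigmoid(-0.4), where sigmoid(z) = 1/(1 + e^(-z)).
0.4013

sigmoid(-0.4) = 1/(1 + e^(0.4)) = 1/(1 + 1.492) = 0.4013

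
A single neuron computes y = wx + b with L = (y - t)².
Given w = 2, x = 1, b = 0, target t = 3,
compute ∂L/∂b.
∂L/∂b = -2

y = wx + b = (2)(1) + 0 = 2
∂L/∂y = 2(y - t) = 2(2 - 3) = -2
∂y/∂b = 1
∂L/∂b = ∂L/∂y · ∂y/∂b = -2 × 1 = -2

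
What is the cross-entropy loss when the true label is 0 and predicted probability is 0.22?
L = 0.2485

L = -0·log(0.22) - 1·log(0.78) = -log(0.78) = 0.2485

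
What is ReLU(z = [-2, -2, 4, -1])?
h = [0, 0, 4, 0]

ReLU applied element-wise: max(0,-2)=0, max(0,-2)=0, max(0,4)=4, max(0,-1)=0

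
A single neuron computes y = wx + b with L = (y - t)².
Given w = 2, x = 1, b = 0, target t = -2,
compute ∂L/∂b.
∂L/∂b = 8

y = wx + b = (2)(1) + 0 = 2
∂L/∂y = 2(y - t) = 2(2 - -2) = 8
∂y/∂b = 1
∂L/∂b = ∂L/∂y · ∂y/∂b = 8 × 1 = 8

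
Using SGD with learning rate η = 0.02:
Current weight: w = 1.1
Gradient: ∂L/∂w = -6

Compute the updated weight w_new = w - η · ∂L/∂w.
w_new = 1.22

w_new = w - η·∂L/∂w = 1.1 - 0.02×(-6) = 1.1 - (-0.12) = 1.22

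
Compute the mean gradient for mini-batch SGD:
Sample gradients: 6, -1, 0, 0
Average gradient = 1.25

Average = (1/4)(6 + -1 + 0 + 0) = 5/4 = 1.25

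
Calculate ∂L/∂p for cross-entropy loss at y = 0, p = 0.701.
∂L/∂p = 3.344

∂L/∂p = -y/p + (1-y)/(1-p) = 0 + 1/0.299 = 3.344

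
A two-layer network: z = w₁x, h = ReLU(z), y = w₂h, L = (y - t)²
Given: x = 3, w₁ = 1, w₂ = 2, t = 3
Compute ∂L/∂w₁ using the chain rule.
∂L/∂w₁ = 36

Forward pass:
z = w₁x = 1×3 = 3
h = ReLU(3) = 3
y = w₂h = 2×3 = 6

Backward pass:
∂L/∂y = 2(y - t) = 2(6 - 3) = 6
∂y/∂h = w₂ = 2
∂h/∂z = 1 (ReLU derivative)
∂z/∂w₁ = x = 3

∂L/∂w₁ = 6 × 2 × 1 × 3 = 36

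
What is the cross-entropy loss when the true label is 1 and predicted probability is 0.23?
L = 1.47

L = -1·log(0.23) - 0·log(0.77) = -log(0.23) = 1.47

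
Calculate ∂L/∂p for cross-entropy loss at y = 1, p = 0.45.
∂L/∂p = -2.222

∂L/∂p = -y/p + (1-y)/(1-p) = -1/0.45 + 0 = -2.222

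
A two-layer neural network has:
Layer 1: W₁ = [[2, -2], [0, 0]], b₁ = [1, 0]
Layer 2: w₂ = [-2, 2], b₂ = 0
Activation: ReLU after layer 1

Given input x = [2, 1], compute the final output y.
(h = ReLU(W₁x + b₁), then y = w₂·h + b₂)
y = -6

Layer 1 pre-activation: z₁ = [3, 0]
After ReLU: h = [3, 0]
Layer 2 output: y = -2×3 + 2×0 + 0 = -6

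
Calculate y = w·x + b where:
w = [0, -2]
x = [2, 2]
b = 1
y = -3

y = (0)(2) + (-2)(2) + 1 = -3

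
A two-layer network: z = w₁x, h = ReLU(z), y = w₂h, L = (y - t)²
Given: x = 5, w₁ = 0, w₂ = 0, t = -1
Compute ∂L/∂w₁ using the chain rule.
∂L/∂w₁ = 0

Forward pass:
z = w₁x = 0×5 = 0
h = ReLU(0) = 0
y = w₂h = 0×0 = 0

Backward pass:
∂L/∂y = 2(y - t) = 2(0 - -1) = 2
∂y/∂h = w₂ = 0
∂h/∂z = 0 (ReLU derivative)
∂z/∂w₁ = x = 5

∂L/∂w₁ = 2 × 0 × 0 × 5 = 0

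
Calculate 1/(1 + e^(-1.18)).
0.7649

sigmoid(1.18) = 1/(1 + e^(-1.18)) = 1/(1 + 0.3073) = 0.7649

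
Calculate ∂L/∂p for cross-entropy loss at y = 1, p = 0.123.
∂L/∂p = -8.13

∂L/∂p = -y/p + (1-y)/(1-p) = -1/0.123 + 0 = -8.13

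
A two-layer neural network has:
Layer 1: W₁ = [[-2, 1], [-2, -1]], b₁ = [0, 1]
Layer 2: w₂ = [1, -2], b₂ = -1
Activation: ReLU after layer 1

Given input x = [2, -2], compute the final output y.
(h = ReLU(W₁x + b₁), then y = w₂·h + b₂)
y = -1

Layer 1 pre-activation: z₁ = [-6, -1]
After ReLU: h = [0, 0]
Layer 2 output: y = 1×0 + -2×0 + -1 = -1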